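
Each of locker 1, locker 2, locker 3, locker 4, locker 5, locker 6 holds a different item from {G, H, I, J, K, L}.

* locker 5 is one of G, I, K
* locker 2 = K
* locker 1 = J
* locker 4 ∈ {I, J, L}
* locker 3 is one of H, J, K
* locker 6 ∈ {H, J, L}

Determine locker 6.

L

locker 1 must be J (only option left). Eliminate J elsewhere: locker 3, locker 4, locker 6.
locker 2's domain is down to {K}, so locker 2 = K. So locker 3, locker 5 can't be K.
That leaves locker 3 = H. Eliminate H elsewhere: locker 6.
So locker 6 = L.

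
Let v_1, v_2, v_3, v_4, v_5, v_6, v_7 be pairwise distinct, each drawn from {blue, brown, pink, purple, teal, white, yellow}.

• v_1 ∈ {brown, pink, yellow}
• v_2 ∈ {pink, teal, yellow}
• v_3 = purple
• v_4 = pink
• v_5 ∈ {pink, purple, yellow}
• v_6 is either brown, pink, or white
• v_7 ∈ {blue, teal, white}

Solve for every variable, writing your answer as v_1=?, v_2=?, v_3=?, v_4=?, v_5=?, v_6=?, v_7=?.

v_3 has just one choice, so v_3 = purple. Strike purple from v_5.
v_4's domain is down to {pink}, so v_4 = pink. So v_1, v_2, v_5, v_6 can't be pink.
That leaves v_5 = yellow. Remove yellow from v_1, v_2.
v_1 has just one choice, so v_1 = brown. Remove brown from v_6.
v_2 must be teal (only option left). Remove teal from v_7.
That leaves v_6 = white. Eliminate white elsewhere: v_7.
That leaves v_7 = blue.

v_1=brown, v_2=teal, v_3=purple, v_4=pink, v_5=yellow, v_6=white, v_7=blue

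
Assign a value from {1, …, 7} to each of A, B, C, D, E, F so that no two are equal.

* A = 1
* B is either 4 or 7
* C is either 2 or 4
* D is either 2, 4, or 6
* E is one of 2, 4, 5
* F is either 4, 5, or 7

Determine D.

6

A's domain is down to {1}, so A = 1.
The 5 still-open variables together cover exactly {2, 4, 5, 6, 7} — 5 values for 5 variables — and 6 appears only in D's list, so D = 6.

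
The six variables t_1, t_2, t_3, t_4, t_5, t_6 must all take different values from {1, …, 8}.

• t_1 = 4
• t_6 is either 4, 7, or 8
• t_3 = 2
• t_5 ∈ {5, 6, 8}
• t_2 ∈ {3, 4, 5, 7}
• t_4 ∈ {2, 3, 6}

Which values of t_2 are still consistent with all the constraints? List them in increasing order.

3, 5, 7

t_1 has just one choice, so t_1 = 4. Remove 4 from t_2, t_6.
t_3 must be 2 (only option left). Eliminate 2 elsewhere: t_4.
No further eliminations apply; t_2 can still be any of 3, 5, 7.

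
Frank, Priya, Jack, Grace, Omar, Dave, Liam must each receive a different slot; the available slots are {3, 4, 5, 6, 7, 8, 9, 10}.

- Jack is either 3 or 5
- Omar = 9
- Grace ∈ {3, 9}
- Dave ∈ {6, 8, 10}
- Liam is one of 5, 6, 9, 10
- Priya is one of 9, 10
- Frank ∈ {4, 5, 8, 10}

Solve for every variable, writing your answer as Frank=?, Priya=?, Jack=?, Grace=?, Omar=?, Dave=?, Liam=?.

Frank=4, Priya=10, Jack=5, Grace=3, Omar=9, Dave=8, Liam=6

Omar's domain is down to {9}, so Omar = 9. Remove 9 from Priya, Grace, Liam.
That leaves Priya = 10. Strike 10 from Frank, Dave, Liam.
That leaves Grace = 3. Strike 3 from Jack.
Jack must be 5 (only option left). Eliminate 5 elsewhere: Frank, Liam.
Liam's domain is down to {6}, so Liam = 6. So Dave can't be 6.
That leaves Dave = 8. Remove 8 from Frank.
That leaves Frank = 4.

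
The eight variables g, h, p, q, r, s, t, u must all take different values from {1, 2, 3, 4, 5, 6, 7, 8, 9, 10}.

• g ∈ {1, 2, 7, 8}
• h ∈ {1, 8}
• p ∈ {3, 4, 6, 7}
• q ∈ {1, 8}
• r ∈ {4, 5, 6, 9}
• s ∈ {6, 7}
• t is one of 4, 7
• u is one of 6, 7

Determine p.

3

h and q between them cover only {1, 8} — a naked pair. Remove those values from g.
s and u share exactly the 2 values {6, 7}; by pigeonhole those values go to them, so strike 6, 7 from g, p, r, t.
g must be 2 (only option left).
t must be 4 (only option left). Eliminate 4 elsewhere: p, r.
So p = 3.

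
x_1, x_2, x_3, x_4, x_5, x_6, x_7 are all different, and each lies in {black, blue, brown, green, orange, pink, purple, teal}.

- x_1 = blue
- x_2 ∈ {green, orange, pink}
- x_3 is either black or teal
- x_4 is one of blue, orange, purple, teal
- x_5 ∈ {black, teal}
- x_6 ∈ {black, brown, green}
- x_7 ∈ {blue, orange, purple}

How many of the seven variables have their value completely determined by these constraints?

x_1's domain is down to {blue}, so x_1 = blue. Strike blue from x_4, x_7.
The 2 variables x_3 and x_5 are confined to {black, teal}, which locks those values in; drop them from x_4, x_6.
x_4 and x_7 share exactly the 2 values {orange, purple}; by pigeonhole those values go to them, so strike orange, purple from x_2.
Determined: x_1=blue. The other variables each still have more than one consistent value. That makes 1.

1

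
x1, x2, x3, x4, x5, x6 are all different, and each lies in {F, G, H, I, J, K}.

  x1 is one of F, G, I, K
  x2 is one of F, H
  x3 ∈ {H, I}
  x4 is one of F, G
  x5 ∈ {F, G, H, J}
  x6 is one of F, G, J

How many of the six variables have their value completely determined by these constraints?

2

Among the 6 variables, K fits only x1 (and all 6 values in {F, G, H, I, J, K} must be used), so x1 = K.
Among the 5 still-open variables, I fits only x3 (and all 5 values in {F, G, H, I, J} must be used), so x3 = I.
Determined: x1=K, x3=I. The other variables each still have more than one consistent value. That makes 2.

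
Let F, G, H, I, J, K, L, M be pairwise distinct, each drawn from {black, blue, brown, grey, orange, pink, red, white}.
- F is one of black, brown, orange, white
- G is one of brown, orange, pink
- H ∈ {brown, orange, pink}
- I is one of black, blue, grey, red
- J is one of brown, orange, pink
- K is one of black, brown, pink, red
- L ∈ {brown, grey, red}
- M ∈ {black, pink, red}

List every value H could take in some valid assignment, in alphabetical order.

brown, orange, pink

The 8 variables draw from only 8 values {black, blue, brown, grey, orange, pink, red, white}, so each is used; only I can be blue, hence I = blue.
The 7 still-open variables together cover exactly {black, brown, grey, orange, pink, red, white} — 7 values for 7 variables — and grey appears only in L's list, so L = grey.
The 6 still-open variables draw from only 6 values {black, brown, orange, pink, red, white}, so each is used; only F can be white, hence F = white.
G, H, J share exactly the 3 values {brown, orange, pink}; by pigeonhole those values go to them, so strike brown, orange, pink from K, M.
No further eliminations apply; H can still be any of brown, orange, pink.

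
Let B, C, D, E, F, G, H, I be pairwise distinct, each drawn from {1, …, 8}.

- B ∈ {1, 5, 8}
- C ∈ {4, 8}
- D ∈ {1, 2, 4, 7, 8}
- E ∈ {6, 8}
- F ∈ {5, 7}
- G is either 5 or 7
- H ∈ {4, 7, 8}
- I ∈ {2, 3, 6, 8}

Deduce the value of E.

The 8 variables draw from only 8 values {1, 2, 3, 4, 5, 6, 7, 8}, so each is used; only I can be 3, hence I = 3.
The 7 still-open variables together cover exactly {1, 2, 4, 5, 6, 7, 8} — 7 values for 7 variables — and 2 appears only in D's list, so D = 2.
The 6 still-open variables draw from only 6 values {1, 4, 5, 6, 7, 8}, so each is used; only B can be 1, hence B = 1.
The 5 still-open variables draw from only 5 values {4, 5, 6, 7, 8}, so each is used; only E can be 6, hence E = 6.

6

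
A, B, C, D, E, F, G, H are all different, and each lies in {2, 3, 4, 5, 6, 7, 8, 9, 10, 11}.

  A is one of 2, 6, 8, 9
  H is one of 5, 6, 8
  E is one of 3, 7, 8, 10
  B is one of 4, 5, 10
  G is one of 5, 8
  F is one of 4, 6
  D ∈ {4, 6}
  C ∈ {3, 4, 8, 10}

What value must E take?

7

D and F share exactly the 2 values {4, 6}; by pigeonhole those values go to them, so strike 4, 6 from A, B, C, H.
G and H between them cover only {5, 8} — a naked pair. Remove those values from A, B, C, E.
That leaves B = 10. Strike 10 from C, E.
C has just one choice, so C = 3. Eliminate 3 elsewhere: E.
So E = 7.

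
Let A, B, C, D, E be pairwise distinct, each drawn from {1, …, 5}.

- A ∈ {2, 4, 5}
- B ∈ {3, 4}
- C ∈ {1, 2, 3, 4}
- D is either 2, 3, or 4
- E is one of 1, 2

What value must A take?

5

The 5 variables together cover exactly {1, 2, 3, 4, 5} — 5 values for 5 variables — and 5 appears only in A's list, so A = 5.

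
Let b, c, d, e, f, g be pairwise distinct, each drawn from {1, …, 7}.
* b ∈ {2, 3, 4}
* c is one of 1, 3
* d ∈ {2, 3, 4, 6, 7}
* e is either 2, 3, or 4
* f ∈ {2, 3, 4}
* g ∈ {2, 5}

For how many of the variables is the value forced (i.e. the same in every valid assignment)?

2

b, e, f share exactly the 3 values {2, 3, 4}; by pigeonhole those values go to them, so strike 2, 3, 4 from c, d, g.
c's domain is down to {1}, so c = 1.
That leaves g = 5.
Determined: c=1, g=5. The other variables each still have more than one consistent value. That makes 2.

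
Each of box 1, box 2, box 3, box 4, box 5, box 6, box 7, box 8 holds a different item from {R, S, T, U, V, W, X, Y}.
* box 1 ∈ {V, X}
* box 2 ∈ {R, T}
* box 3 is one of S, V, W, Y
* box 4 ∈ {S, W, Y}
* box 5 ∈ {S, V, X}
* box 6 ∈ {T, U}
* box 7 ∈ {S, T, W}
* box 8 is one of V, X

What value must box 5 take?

S

Among the 8 variables, R fits only box 2 (and all 8 values in {R, S, T, U, V, W, X, Y} must be used), so box 2 = R.
The 7 still-open variables draw from only 7 values {S, T, U, V, W, X, Y}, so each is used; only box 6 can be U, hence box 6 = U.
The 6 still-open variables together cover exactly {S, T, V, W, X, Y} — 6 values for 6 variables — and T appears only in box 7's list, so box 7 = T.
box 1 and box 8 share exactly the 2 values {V, X}; by pigeonhole those values go to them, so strike V, X from box 3, box 5.
So box 5 = S.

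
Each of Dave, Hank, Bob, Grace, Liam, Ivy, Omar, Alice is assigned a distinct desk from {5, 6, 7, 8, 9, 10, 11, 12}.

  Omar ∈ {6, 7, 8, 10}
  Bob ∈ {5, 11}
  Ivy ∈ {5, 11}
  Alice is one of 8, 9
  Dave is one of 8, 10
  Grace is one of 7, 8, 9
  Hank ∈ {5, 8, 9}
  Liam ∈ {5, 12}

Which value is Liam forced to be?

Among the 8 variables, 6 fits only Omar (and all 8 values in {5, 6, 7, 8, 9, 10, 11, 12} must be used), so Omar = 6.
The 7 still-open variables together cover exactly {5, 7, 8, 9, 10, 11, 12} — 7 values for 7 variables — and 7 appears only in Grace's list, so Grace = 7.
Among the 6 still-open variables, 10 fits only Dave (and all 6 values in {5, 8, 9, 10, 11, 12} must be used), so Dave = 10.
Among the 5 still-open variables, 12 fits only Liam (and all 5 values in {5, 8, 9, 11, 12} must be used), so Liam = 12.

12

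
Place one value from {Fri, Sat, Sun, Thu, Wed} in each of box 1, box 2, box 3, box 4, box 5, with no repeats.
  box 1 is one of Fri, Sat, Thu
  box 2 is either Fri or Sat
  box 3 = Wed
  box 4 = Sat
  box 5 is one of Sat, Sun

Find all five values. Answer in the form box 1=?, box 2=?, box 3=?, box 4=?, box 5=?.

box 3 has just one choice, so box 3 = Wed.
box 4's domain is down to {Sat}, so box 4 = Sat. Strike Sat from box 1, box 2, box 5.
box 5 must be Sun (only option left).
box 2's domain is down to {Fri}, so box 2 = Fri. So box 1 can't be Fri.
That leaves box 1 = Thu.

box 1=Thu, box 2=Fri, box 3=Wed, box 4=Sat, box 5=Sun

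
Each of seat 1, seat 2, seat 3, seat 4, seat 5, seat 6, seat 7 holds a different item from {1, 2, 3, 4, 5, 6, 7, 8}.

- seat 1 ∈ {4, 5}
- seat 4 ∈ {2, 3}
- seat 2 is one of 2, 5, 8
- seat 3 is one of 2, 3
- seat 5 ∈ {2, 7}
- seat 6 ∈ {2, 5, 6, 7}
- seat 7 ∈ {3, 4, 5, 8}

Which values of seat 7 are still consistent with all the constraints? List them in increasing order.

Among the 7 variables, 6 fits only seat 6 (and all 7 values in {2, 3, 4, 5, 6, 7, 8} must be used), so seat 6 = 6.
The 6 still-open variables together cover exactly {2, 3, 4, 5, 7, 8} — 6 values for 6 variables — and 7 appears only in seat 5's list, so seat 5 = 7.
seat 3 and seat 4 between them cover only {2, 3} — a naked pair. Remove those values from seat 2, seat 7.
No further eliminations apply; seat 7 can still be any of 4, 5, 8.

4, 5, 8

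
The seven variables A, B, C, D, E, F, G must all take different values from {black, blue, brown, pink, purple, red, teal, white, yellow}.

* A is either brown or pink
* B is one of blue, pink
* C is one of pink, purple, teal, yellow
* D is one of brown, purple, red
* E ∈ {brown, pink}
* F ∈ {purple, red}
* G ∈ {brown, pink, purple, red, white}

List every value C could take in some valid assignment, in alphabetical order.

The 2 variables A and E are confined to {brown, pink}, which locks those values in; drop them from B, C, D, G.
That leaves B = blue.
The 2 variables D and F are confined to {purple, red}, which locks those values in; drop them from C, G.
That leaves G = white.
No further eliminations apply; C can still be any of teal, yellow.

teal, yellow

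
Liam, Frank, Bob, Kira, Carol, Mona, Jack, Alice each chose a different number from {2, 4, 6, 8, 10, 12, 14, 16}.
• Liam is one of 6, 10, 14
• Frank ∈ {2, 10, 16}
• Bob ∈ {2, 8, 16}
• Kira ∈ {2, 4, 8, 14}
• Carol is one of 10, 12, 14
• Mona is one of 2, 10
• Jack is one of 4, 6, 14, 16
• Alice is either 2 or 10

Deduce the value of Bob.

The 8 variables draw from only 8 values {2, 4, 6, 8, 10, 12, 14, 16}, so each is used; only Carol can be 12, hence Carol = 12.
Mona and Alice between them cover only {2, 10} — a naked pair. Remove those values from Liam, Frank, Bob, Kira.
Frank has just one choice, so Frank = 16. So Bob, Jack can't be 16.
So Bob = 8.

8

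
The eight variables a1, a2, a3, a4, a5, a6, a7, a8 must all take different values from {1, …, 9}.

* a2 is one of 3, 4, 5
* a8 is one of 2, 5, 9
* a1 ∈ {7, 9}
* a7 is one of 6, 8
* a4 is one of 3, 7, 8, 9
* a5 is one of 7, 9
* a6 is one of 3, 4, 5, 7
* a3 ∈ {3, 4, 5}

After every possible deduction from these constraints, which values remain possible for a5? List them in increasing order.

7, 9

The 8 variables together cover exactly {2, 3, 4, 5, 6, 7, 8, 9} — 8 values for 8 variables — and 2 appears only in a8's list, so a8 = 2.
The 7 still-open variables draw from only 7 values {3, 4, 5, 6, 7, 8, 9}, so each is used; only a7 can be 6, hence a7 = 6.
Among the 6 still-open variables, 8 fits only a4 (and all 6 values in {3, 4, 5, 7, 8, 9} must be used), so a4 = 8.
a1 and a5 between them cover only {7, 9} — a naked pair. Remove those values from a6.
No further eliminations apply; a5 can still be any of 7, 9.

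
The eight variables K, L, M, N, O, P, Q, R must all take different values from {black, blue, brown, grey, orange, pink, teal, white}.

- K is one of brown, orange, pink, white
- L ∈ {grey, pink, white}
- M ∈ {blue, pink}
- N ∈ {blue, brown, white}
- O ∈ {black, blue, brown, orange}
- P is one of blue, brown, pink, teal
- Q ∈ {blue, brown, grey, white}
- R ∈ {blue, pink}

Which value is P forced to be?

teal

The 8 variables together cover exactly {black, blue, brown, grey, orange, pink, teal, white} — 8 values for 8 variables — and black appears only in O's list, so O = black.
Among the 7 still-open variables, orange fits only K (and all 7 values in {blue, brown, grey, orange, pink, teal, white} must be used), so K = orange.
Among the 6 still-open variables, teal fits only P (and all 6 values in {blue, brown, grey, pink, teal, white} must be used), so P = teal.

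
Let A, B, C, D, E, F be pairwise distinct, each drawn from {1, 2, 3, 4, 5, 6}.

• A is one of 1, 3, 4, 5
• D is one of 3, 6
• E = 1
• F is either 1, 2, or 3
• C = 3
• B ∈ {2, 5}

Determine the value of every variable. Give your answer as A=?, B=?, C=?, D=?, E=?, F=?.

A=4, B=5, C=3, D=6, E=1, F=2

C's domain is down to {3}, so C = 3. Remove 3 from A, D, F.
D must be 6 (only option left).
That leaves E = 1. Eliminate 1 elsewhere: A, F.
That leaves F = 2. Remove 2 from B.
B must be 5 (only option left). Strike 5 from A.
A's domain is down to {4}, so A = 4.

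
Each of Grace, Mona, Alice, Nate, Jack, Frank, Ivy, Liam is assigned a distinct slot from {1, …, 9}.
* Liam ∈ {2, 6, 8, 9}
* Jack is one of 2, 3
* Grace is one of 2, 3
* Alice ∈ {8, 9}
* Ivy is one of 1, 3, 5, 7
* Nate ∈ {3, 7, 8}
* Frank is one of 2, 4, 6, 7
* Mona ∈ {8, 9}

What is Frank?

4

The 2 variables Grace and Jack are confined to {2, 3}, which locks those values in; drop them from Nate, Frank, Ivy, Liam.
Mona and Alice share exactly the 2 values {8, 9}; by pigeonhole those values go to them, so strike 8, 9 from Nate, Liam.
Nate must be 7 (only option left). So Frank, Ivy can't be 7.
Liam must be 6 (only option left). Strike 6 from Frank.
So Frank = 4.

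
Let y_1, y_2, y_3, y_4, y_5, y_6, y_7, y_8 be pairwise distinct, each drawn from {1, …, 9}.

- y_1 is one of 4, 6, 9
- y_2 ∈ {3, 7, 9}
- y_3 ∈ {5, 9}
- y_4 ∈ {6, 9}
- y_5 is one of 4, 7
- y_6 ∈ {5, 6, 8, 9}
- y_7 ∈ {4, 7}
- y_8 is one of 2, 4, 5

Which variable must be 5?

y_3

The 8 variables together cover exactly {2, 3, 4, 5, 6, 7, 8, 9} — 8 values for 8 variables — and 2 appears only in y_8's list, so y_8 = 2.
Among the 7 still-open variables, 3 fits only y_2 (and all 7 values in {3, 4, 5, 6, 7, 8, 9} must be used), so y_2 = 3.
The 6 still-open variables together cover exactly {4, 5, 6, 7, 8, 9} — 6 values for 6 variables — and 8 appears only in y_6's list, so y_6 = 8.
The 5 still-open variables together cover exactly {4, 5, 6, 7, 9} — 5 values for 5 variables — and 5 appears only in y_3's list, so y_3 = 5.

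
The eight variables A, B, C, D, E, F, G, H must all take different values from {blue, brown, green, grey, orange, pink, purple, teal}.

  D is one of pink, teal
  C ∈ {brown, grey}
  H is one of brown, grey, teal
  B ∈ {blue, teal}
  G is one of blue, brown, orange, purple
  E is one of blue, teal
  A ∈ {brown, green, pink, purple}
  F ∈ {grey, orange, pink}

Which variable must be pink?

The 8 variables draw from only 8 values {blue, brown, green, grey, orange, pink, purple, teal}, so each is used; only A can be green, hence A = green.
Among the 7 still-open variables, purple fits only G (and all 7 values in {blue, brown, grey, orange, pink, purple, teal} must be used), so G = purple.
The 6 still-open variables together cover exactly {blue, brown, grey, orange, pink, teal} — 6 values for 6 variables — and orange appears only in F's list, so F = orange.
The 5 still-open variables together cover exactly {blue, brown, grey, pink, teal} — 5 values for 5 variables — and pink appears only in D's list, so D = pink.

D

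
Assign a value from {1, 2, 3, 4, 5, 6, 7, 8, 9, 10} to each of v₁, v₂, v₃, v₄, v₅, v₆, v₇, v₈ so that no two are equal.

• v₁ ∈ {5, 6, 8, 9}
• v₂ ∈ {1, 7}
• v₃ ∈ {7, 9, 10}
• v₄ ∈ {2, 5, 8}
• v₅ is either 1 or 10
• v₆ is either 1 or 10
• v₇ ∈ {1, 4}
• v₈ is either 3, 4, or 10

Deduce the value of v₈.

3

v₅ and v₆ share exactly the 2 values {1, 10}; by pigeonhole those values go to them, so strike 1, 10 from v₂, v₃, v₇, v₈.
v₂ must be 7 (only option left). Remove 7 from v₃.
v₃'s domain is down to {9}, so v₃ = 9. Eliminate 9 elsewhere: v₁.
That leaves v₇ = 4. Eliminate 4 elsewhere: v₈.
So v₈ = 3.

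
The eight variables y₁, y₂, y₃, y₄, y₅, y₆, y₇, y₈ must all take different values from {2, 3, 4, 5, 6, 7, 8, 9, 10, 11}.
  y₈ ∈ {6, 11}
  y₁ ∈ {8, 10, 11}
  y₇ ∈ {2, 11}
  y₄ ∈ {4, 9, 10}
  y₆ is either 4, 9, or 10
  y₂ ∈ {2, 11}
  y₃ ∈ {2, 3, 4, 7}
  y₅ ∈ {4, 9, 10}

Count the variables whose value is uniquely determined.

y₂ and y₇ share exactly the 2 values {2, 11}; by pigeonhole those values go to them, so strike 2, 11 from y₁, y₃, y₈.
y₈ must be 6 (only option left).
y₄, y₅, y₆ share exactly the 3 values {4, 9, 10}; by pigeonhole those values go to them, so strike 4, 9, 10 from y₁, y₃.
y₁'s domain is down to {8}, so y₁ = 8.
Determined: y₁=8, y₈=6. The other variables each still have more than one consistent value. That makes 2.

2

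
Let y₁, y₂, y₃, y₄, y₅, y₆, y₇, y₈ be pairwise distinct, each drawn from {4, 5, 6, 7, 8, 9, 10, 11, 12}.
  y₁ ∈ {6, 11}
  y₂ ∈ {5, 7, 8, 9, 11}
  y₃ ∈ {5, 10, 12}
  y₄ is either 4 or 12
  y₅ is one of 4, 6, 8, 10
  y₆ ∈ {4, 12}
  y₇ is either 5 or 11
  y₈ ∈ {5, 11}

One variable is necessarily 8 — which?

y₄ and y₆ share exactly the 2 values {4, 12}; by pigeonhole those values go to them, so strike 4, 12 from y₃, y₅.
The 2 variables y₇ and y₈ are confined to {5, 11}, which locks those values in; drop them from y₁, y₂, y₃.
y₁'s domain is down to {6}, so y₁ = 6. Remove 6 from y₅.
y₃ must be 10 (only option left). So y₅ can't be 10.
So 8 goes to y₅.

y₅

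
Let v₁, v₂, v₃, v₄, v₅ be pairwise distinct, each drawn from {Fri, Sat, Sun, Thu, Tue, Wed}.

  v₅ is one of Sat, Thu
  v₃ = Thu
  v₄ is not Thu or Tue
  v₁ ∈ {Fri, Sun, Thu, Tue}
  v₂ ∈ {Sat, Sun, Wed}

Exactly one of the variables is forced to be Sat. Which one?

v₅

v₃'s domain is down to {Thu}, so v₃ = Thu. Eliminate Thu elsewhere: v₁, v₅.
So Sat goes to v₅.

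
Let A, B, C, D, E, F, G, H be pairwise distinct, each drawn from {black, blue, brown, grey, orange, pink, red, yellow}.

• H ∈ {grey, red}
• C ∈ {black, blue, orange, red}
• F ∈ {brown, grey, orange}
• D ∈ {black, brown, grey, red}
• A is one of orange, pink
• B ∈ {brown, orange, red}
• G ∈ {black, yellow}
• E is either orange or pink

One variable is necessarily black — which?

D

Among the 8 variables, blue fits only C (and all 8 values in {black, blue, brown, grey, orange, pink, red, yellow} must be used), so C = blue.
The 7 still-open variables draw from only 7 values {black, brown, grey, orange, pink, red, yellow}, so each is used; only G can be yellow, hence G = yellow.
The 6 still-open variables together cover exactly {black, brown, grey, orange, pink, red} — 6 values for 6 variables — and black appears only in D's list, so D = black.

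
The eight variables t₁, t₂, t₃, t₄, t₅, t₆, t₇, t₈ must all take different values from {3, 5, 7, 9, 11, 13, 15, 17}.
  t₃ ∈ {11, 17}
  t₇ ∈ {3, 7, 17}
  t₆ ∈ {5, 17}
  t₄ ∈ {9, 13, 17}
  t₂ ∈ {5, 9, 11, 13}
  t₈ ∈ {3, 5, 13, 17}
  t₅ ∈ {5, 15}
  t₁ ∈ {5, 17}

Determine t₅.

15

Among the 8 variables, 7 fits only t₇ (and all 8 values in {3, 5, 7, 9, 11, 13, 15, 17} must be used), so t₇ = 7.
The 7 still-open variables together cover exactly {3, 5, 9, 11, 13, 15, 17} — 7 values for 7 variables — and 3 appears only in t₈'s list, so t₈ = 3.
The 6 still-open variables together cover exactly {5, 9, 11, 13, 15, 17} — 6 values for 6 variables — and 15 appears only in t₅'s list, so t₅ = 15.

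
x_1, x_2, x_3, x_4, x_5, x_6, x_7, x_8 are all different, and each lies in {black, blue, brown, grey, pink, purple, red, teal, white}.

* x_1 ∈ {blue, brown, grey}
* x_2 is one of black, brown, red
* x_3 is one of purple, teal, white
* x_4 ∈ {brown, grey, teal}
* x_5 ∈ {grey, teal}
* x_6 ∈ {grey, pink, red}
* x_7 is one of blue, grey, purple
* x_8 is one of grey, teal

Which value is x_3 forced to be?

The 2 variables x_5 and x_8 are confined to {grey, teal}, which locks those values in; drop them from x_1, x_3, x_4, x_6, x_7.
x_4's domain is down to {brown}, so x_4 = brown. So x_1, x_2 can't be brown.
x_1's domain is down to {blue}, so x_1 = blue. Strike blue from x_7.
x_7 has just one choice, so x_7 = purple. So x_3 can't be purple.
So x_3 = white.

white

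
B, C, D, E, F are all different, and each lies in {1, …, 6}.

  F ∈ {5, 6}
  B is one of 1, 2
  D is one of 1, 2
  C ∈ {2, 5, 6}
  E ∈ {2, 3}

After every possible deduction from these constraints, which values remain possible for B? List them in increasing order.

1, 2

The 5 variables together cover exactly {1, 2, 3, 5, 6} — 5 values for 5 variables — and 3 appears only in E's list, so E = 3.
B and D between them cover only {1, 2} — a naked pair. Remove those values from C.
No further eliminations apply; B can still be any of 1, 2.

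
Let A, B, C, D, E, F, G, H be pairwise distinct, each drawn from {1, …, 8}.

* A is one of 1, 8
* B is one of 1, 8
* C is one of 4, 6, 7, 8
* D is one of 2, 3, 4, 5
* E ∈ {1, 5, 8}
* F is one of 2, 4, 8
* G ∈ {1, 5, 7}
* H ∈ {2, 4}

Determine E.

Among the 8 variables, 3 fits only D (and all 8 values in {1, 2, 3, 4, 5, 6, 7, 8} must be used), so D = 3.
Among the 7 still-open variables, 6 fits only C (and all 7 values in {1, 2, 4, 5, 6, 7, 8} must be used), so C = 6.
The 6 still-open variables draw from only 6 values {1, 2, 4, 5, 7, 8}, so each is used; only G can be 7, hence G = 7.
The 5 still-open variables together cover exactly {1, 2, 4, 5, 8} — 5 values for 5 variables — and 5 appears only in E's list, so E = 5.

5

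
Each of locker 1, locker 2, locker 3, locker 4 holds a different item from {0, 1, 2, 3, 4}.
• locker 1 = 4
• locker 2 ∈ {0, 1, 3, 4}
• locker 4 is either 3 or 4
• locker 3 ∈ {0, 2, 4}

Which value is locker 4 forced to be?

3

locker 1 must be 4 (only option left). Eliminate 4 elsewhere: locker 2, locker 3, locker 4.
So locker 4 = 3.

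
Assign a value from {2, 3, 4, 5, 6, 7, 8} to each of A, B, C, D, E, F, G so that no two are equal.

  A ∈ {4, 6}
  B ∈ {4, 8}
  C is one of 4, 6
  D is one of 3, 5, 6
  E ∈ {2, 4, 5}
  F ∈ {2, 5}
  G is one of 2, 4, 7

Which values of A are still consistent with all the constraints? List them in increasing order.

4, 6

Among the 7 variables, 3 fits only D (and all 7 values in {2, 3, 4, 5, 6, 7, 8} must be used), so D = 3.
The 6 still-open variables draw from only 6 values {2, 4, 5, 6, 7, 8}, so each is used; only G can be 7, hence G = 7.
The 5 still-open variables draw from only 5 values {2, 4, 5, 6, 8}, so each is used; only B can be 8, hence B = 8.
The 2 variables A and C are confined to {4, 6}, which locks those values in; drop them from E.
No further eliminations apply; A can still be any of 4, 6.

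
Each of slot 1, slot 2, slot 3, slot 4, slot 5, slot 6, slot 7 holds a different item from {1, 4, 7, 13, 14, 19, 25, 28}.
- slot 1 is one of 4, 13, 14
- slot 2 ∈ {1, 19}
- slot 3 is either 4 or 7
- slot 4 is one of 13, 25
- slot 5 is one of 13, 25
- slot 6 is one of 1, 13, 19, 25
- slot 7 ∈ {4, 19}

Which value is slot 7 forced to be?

4

The 7 variables draw from only 7 values {1, 4, 7, 13, 14, 19, 25}, so each is used; only slot 3 can be 7, hence slot 3 = 7.
The 6 still-open variables draw from only 6 values {1, 4, 13, 14, 19, 25}, so each is used; only slot 1 can be 14, hence slot 1 = 14.
The 5 still-open variables draw from only 5 values {1, 4, 13, 19, 25}, so each is used; only slot 7 can be 4, hence slot 7 = 4.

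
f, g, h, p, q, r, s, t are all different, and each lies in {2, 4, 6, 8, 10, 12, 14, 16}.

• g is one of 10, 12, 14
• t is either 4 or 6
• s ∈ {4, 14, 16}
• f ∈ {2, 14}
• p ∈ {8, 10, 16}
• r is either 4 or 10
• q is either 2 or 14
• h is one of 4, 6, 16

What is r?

10

The 8 variables together cover exactly {2, 4, 6, 8, 10, 12, 14, 16} — 8 values for 8 variables — and 8 appears only in p's list, so p = 8.
Among the 7 still-open variables, 12 fits only g (and all 7 values in {2, 4, 6, 10, 12, 14, 16} must be used), so g = 12.
The 6 still-open variables draw from only 6 values {2, 4, 6, 10, 14, 16}, so each is used; only r can be 10, hence r = 10.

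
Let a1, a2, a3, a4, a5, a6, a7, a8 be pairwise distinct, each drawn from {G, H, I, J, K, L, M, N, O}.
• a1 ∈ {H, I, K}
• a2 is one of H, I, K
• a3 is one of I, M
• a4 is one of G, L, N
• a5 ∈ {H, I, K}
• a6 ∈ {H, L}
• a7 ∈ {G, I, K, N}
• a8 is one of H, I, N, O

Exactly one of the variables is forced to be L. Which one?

The 8 variables draw from only 8 values {G, H, I, K, L, M, N, O}, so each is used; only a3 can be M, hence a3 = M.
The 7 still-open variables draw from only 7 values {G, H, I, K, L, N, O}, so each is used; only a8 can be O, hence a8 = O.
a1, a2, a5 between them cover only {H, I, K} — a naked triple. Remove those values from a6, a7.
So L goes to a6.

a6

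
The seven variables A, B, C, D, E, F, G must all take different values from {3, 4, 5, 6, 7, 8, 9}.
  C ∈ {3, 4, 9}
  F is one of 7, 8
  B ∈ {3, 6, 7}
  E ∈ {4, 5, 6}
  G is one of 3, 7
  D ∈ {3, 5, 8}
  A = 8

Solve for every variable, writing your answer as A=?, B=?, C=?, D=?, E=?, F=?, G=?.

A=8, B=6, C=9, D=5, E=4, F=7, G=3

A's domain is down to {8}, so A = 8. Eliminate 8 elsewhere: D, F.
That leaves F = 7. Strike 7 from B, G.
G must be 3 (only option left). Eliminate 3 elsewhere: B, C, D.
B has just one choice, so B = 6. Eliminate 6 elsewhere: E.
D's domain is down to {5}, so D = 5. So E can't be 5.
That leaves E = 4. Eliminate 4 elsewhere: C.
C has just one choice, so C = 9.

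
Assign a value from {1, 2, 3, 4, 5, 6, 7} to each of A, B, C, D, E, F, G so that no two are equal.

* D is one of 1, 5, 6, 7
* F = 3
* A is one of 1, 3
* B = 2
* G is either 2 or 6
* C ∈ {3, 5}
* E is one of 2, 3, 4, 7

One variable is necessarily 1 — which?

A

B has just one choice, so B = 2. So E, G can't be 2.
F has just one choice, so F = 3. Remove 3 from A, C, E.
So 1 goes to A.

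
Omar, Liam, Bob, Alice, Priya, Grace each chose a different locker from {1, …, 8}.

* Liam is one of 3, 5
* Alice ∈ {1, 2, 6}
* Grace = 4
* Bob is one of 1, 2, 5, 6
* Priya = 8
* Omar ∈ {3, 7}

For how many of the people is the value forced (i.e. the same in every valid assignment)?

2

Priya must be 8 (only option left).
Grace has just one choice, so Grace = 4.
Determined: Priya=8, Grace=4. The other people each still have more than one consistent value. That makes 2.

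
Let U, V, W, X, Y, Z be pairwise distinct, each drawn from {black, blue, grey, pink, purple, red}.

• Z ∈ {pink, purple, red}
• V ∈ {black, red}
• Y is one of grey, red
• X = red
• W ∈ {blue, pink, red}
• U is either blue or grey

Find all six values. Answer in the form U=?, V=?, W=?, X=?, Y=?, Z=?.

X has just one choice, so X = red. So V, W, Y, Z can't be red.
Y must be grey (only option left). Remove grey from U.
U must be blue (only option left). So W can't be blue.
V's domain is down to {black}, so V = black.
W must be pink (only option left). So Z can't be pink.
Z has just one choice, so Z = purple.

U=blue, V=black, W=pink, X=red, Y=grey, Z=purple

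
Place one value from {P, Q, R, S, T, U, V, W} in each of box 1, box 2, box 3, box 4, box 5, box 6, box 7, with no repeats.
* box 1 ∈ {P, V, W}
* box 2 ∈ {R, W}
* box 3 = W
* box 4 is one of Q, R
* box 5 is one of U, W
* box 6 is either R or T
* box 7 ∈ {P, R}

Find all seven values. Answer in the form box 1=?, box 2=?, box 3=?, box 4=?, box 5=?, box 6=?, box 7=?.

box 1=V, box 2=R, box 3=W, box 4=Q, box 5=U, box 6=T, box 7=P

box 3 has just one choice, so box 3 = W. Eliminate W elsewhere: box 1, box 2, box 5.
box 5 must be U (only option left).
That leaves box 2 = R. Eliminate R elsewhere: box 4, box 6, box 7.
box 4 has just one choice, so box 4 = Q.
box 6 has just one choice, so box 6 = T.
box 7 has just one choice, so box 7 = P. Eliminate P elsewhere: box 1.
box 1 has just one choice, so box 1 = V.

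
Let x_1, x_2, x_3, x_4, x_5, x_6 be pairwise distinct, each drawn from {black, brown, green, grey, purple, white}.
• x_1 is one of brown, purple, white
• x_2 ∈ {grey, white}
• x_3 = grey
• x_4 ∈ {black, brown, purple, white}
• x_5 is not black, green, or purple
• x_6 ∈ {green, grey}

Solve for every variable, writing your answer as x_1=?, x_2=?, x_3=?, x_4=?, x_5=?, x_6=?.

x_1=purple, x_2=white, x_3=grey, x_4=black, x_5=brown, x_6=green

x_3's domain is down to {grey}, so x_3 = grey. Eliminate grey elsewhere: x_2, x_5, x_6.
x_6 has just one choice, so x_6 = green.
That leaves x_2 = white. Eliminate white elsewhere: x_1, x_4, x_5.
x_5 must be brown (only option left). Strike brown from x_1, x_4.
x_1's domain is down to {purple}, so x_1 = purple. So x_4 can't be purple.
That leaves x_4 = black.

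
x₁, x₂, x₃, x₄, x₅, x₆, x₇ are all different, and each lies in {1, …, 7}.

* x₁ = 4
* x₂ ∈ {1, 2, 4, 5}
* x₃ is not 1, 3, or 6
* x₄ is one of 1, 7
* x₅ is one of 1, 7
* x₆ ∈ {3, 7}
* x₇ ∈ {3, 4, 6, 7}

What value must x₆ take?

x₁'s domain is down to {4}, so x₁ = 4. Eliminate 4 elsewhere: x₂, x₃, x₇.
The 6 still-open variables together cover exactly {1, 2, 3, 5, 6, 7} — 6 values for 6 variables — and 6 appears only in x₇'s list, so x₇ = 6.
The 5 still-open variables together cover exactly {1, 2, 3, 5, 7} — 5 values for 5 variables — and 3 appears only in x₆'s list, so x₆ = 3.

3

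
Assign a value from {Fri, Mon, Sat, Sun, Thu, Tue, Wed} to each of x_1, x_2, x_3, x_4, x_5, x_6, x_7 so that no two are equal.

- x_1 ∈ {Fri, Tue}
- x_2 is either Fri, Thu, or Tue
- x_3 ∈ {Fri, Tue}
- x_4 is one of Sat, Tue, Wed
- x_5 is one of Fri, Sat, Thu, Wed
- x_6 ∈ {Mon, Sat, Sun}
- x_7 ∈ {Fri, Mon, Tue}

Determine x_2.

The 7 variables draw from only 7 values {Fri, Mon, Sat, Sun, Thu, Tue, Wed}, so each is used; only x_6 can be Sun, hence x_6 = Sun.
The 6 still-open variables together cover exactly {Fri, Mon, Sat, Thu, Tue, Wed} — 6 values for 6 variables — and Mon appears only in x_7's list, so x_7 = Mon.
x_1 and x_3 share exactly the 2 values {Fri, Tue}; by pigeonhole those values go to them, so strike Fri, Tue from x_2, x_4, x_5.
So x_2 = Thu.

Thu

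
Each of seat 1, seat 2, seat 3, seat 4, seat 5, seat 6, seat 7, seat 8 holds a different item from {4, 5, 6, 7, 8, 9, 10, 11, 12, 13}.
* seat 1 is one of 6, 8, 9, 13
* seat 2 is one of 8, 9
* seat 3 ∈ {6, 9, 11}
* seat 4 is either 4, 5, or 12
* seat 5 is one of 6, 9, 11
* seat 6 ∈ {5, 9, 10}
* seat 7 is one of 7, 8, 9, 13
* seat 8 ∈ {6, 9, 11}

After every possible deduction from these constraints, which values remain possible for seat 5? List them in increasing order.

The 3 variables seat 3, seat 5, seat 8 are confined to {6, 9, 11}, which locks those values in; drop them from seat 1, seat 2, seat 6, seat 7.
seat 2's domain is down to {8}, so seat 2 = 8. Strike 8 from seat 1, seat 7.
seat 1 must be 13 (only option left). Strike 13 from seat 7.
seat 7 must be 7 (only option left).
No further eliminations apply; seat 5 can still be any of 6, 9, 11.

6, 9, 11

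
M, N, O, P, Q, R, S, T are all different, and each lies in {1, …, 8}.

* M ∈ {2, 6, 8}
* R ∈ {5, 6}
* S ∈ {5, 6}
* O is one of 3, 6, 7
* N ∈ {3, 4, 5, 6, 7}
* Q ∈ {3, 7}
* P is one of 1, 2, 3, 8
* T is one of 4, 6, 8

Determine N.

4

The 8 variables together cover exactly {1, 2, 3, 4, 5, 6, 7, 8} — 8 values for 8 variables — and 1 appears only in P's list, so P = 1.
The 7 still-open variables draw from only 7 values {2, 3, 4, 5, 6, 7, 8}, so each is used; only M can be 2, hence M = 2.
Among the 6 still-open variables, 8 fits only T (and all 6 values in {3, 4, 5, 6, 7, 8} must be used), so T = 8.
Among the 5 still-open variables, 4 fits only N (and all 5 values in {3, 4, 5, 6, 7} must be used), so N = 4.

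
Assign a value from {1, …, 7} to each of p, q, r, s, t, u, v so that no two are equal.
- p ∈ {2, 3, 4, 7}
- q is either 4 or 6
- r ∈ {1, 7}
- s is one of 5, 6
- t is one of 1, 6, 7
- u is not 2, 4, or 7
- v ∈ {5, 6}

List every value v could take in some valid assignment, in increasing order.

5, 6

Among the 7 variables, 2 fits only p (and all 7 values in {1, 2, 3, 4, 5, 6, 7} must be used), so p = 2.
The 6 still-open variables together cover exactly {1, 3, 4, 5, 6, 7} — 6 values for 6 variables — and 3 appears only in u's list, so u = 3.
The 5 still-open variables draw from only 5 values {1, 4, 5, 6, 7}, so each is used; only q can be 4, hence q = 4.
s and v between them cover only {5, 6} — a naked pair. Remove those values from t.
No further eliminations apply; v can still be any of 5, 6.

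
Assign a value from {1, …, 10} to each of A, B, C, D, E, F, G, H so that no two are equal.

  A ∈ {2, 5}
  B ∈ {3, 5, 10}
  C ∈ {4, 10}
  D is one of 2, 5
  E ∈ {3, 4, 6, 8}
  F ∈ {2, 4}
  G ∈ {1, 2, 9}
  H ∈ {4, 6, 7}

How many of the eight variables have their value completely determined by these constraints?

A and D share exactly the 2 values {2, 5}; by pigeonhole those values go to them, so strike 2, 5 from B, F, G.
F must be 4 (only option left). Remove 4 from C, E, H.
C must be 10 (only option left). So B can't be 10.
B's domain is down to {3}, so B = 3. Strike 3 from E.
Determined: B=3, C=10, F=4. The other variables each still have more than one consistent value. That makes 3.

3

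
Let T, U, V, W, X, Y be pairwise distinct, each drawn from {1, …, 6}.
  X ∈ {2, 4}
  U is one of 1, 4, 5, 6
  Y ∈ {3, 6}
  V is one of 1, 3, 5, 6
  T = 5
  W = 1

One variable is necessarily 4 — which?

U

T must be 5 (only option left). Eliminate 5 elsewhere: U, V.
That leaves W = 1. Remove 1 from U, V.
The 4 still-open variables together cover exactly {2, 3, 4, 6} — 4 values for 4 variables — and 2 appears only in X's list, so X = 2.
Among the 3 still-open variables, 4 fits only U (and all 3 values in {3, 4, 6} must be used), so U = 4.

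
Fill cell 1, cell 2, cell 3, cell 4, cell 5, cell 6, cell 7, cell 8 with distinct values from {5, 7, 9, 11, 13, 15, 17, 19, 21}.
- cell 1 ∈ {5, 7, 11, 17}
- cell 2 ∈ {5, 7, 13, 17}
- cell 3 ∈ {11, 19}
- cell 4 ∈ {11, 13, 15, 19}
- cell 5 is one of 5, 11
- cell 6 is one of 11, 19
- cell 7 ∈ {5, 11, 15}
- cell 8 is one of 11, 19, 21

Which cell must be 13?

The 8 variables together cover exactly {5, 7, 11, 13, 15, 17, 19, 21} — 8 values for 8 variables — and 21 appears only in cell 8's list, so cell 8 = 21.
cell 3 and cell 6 share exactly the 2 values {11, 19}; by pigeonhole those values go to them, so strike 11, 19 from cell 1, cell 4, cell 5, cell 7.
cell 5 has just one choice, so cell 5 = 5. Remove 5 from cell 1, cell 2, cell 7.
That leaves cell 7 = 15. So cell 4 can't be 15.
So 13 goes to cell 4.

cell 4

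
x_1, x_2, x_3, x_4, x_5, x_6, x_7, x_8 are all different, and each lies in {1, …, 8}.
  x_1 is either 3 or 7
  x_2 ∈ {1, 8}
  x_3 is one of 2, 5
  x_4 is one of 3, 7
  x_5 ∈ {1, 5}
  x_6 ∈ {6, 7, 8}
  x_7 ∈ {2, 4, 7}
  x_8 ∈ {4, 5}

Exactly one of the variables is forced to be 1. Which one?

The 8 variables together cover exactly {1, 2, 3, 4, 5, 6, 7, 8} — 8 values for 8 variables — and 6 appears only in x_6's list, so x_6 = 6.
Among the 7 still-open variables, 8 fits only x_2 (and all 7 values in {1, 2, 3, 4, 5, 7, 8} must be used), so x_2 = 8.
The 6 still-open variables together cover exactly {1, 2, 3, 4, 5, 7} — 6 values for 6 variables — and 1 appears only in x_5's list, so x_5 = 1.

x_5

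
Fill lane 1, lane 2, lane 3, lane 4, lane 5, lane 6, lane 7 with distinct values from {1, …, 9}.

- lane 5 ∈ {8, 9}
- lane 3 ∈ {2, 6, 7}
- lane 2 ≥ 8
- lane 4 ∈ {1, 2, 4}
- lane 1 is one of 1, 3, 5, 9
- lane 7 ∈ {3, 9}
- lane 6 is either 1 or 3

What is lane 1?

5

lane 2 and lane 5 between them cover only {8, 9} — a naked pair. Remove those values from lane 1, lane 7.
That leaves lane 7 = 3. Strike 3 from lane 1, lane 6.
lane 6's domain is down to {1}, so lane 6 = 1. Remove 1 from lane 1, lane 4.
So lane 1 = 5.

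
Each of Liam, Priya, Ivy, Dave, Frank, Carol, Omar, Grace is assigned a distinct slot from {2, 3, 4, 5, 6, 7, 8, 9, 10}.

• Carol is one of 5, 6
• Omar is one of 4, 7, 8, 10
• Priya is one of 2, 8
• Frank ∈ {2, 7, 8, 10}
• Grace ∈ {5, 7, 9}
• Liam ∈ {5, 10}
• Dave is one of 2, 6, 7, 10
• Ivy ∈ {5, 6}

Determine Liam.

10

The 8 variables draw from only 8 values {2, 4, 5, 6, 7, 8, 9, 10}, so each is used; only Omar can be 4, hence Omar = 4.
The 7 still-open variables together cover exactly {2, 5, 6, 7, 8, 9, 10} — 7 values for 7 variables — and 9 appears only in Grace's list, so Grace = 9.
Ivy and Carol between them cover only {5, 6} — a naked pair. Remove those values from Liam, Dave.
So Liam = 10.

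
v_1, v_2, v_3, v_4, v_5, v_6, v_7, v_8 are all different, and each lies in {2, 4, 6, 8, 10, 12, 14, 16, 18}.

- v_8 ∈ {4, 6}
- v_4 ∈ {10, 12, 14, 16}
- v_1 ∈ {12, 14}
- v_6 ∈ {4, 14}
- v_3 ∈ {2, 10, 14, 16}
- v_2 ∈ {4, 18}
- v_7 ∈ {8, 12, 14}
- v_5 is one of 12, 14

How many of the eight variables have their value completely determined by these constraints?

4

The 2 variables v_1 and v_5 are confined to {12, 14}, which locks those values in; drop them from v_3, v_4, v_6, v_7.
v_6 must be 4 (only option left). So v_2, v_8 can't be 4.
v_7's domain is down to {8}, so v_7 = 8.
v_8's domain is down to {6}, so v_8 = 6.
v_2's domain is down to {18}, so v_2 = 18.
Determined: v_2=18, v_6=4, v_7=8, v_8=6. The other variables each still have more than one consistent value. That makes 4.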